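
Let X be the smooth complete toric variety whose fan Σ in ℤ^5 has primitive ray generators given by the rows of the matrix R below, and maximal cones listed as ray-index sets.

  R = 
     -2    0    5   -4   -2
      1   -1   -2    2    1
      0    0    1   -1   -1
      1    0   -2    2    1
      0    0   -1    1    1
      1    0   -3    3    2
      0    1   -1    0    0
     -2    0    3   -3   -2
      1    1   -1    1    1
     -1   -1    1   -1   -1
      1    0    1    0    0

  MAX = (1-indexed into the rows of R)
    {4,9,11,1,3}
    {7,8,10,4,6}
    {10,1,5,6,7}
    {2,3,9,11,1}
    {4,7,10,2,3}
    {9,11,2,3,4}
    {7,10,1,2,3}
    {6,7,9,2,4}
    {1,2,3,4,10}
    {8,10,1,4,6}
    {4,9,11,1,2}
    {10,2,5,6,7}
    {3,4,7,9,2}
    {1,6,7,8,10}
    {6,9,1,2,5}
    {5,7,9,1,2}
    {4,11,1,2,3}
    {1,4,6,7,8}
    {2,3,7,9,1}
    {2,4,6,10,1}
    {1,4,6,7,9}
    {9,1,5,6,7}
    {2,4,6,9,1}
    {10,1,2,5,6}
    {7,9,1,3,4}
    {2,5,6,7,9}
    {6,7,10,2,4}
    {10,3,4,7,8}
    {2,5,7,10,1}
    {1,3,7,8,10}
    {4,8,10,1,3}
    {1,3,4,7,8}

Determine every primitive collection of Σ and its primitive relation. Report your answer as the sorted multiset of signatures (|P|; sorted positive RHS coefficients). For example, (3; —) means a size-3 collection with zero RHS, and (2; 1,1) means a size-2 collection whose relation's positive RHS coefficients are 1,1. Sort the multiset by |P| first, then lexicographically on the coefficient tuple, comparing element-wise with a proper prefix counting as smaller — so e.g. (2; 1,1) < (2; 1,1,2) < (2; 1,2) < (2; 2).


The 16 primitive collections of Σ (r=11, n=5):

  P={3,5}:  v_{3} + v_{5} = 0 — sig = (2; —)
  P={9,10}:  v_{9} + v_{10} = 0 — sig = (2; —)
  P={2,8}:  v_{2} + v_{8} = v_{10} — sig = (2; 1)
  P={3,6}:  v_{3} + v_{6} = v_{4} — sig = (2; 1)
  P={4,5}:  v_{4} + v_{5} = v_{6} — sig = (2; 1)
  P={7,11}:  v_{7} + v_{11} = v_{3} + v_{9} — sig = (2; 1,1)
  P={8,9}:  v_{8} + v_{9} = v_{1} + v_{4} + v_{7} — sig = (2; 1,1,1)
  P={8,11}:  v_{8} + v_{11} = v_{1} + v_{3} + v_{4} — sig = (2; 1,1,1)
  P={5,8}:  v_{5} + v_{8} = v_{1} + v_{6} + v_{7} + v_{10} — sig = (2; 1,1,1,1)
  P={5,11}:  v_{5} + v_{11} = v_{1} + v_{2} + v_{4} + v_{9} — sig = (2; 1,1,1,1)
  P={10,11}:  v_{10} + v_{11} = v_{1} + v_{2} + v_{3} + v_{4} — sig = (2; 1,1,1,1)
  P={6,11}:  v_{6} + v_{11} = v_{1} + v_{2} + 2·v_{4} + v_{9} — sig = (2; 1,1,1,2)
  P={1,2,4,7}:  v_{1} + v_{2} + v_{4} + v_{7} = 0 — sig = (4; —)
  P={1,2,6,7}:  v_{1} + v_{2} + v_{6} + v_{7} = v_{5} — sig = (4; 1)
  P={1,4,7,10}:  v_{1} + v_{4} + v_{7} + v_{10} = v_{8} — sig = (4; 1)
  P={1,2,3,4,9}:  v_{1} + v_{2} + v_{3} + v_{4} + v_{9} = v_{11} — sig = (5; 1)

Sorted signature multiset PRS(X):
{ (2; —) ×2,  (2; 1) ×3,  (2; 1,1),  (2; 1,1,1) ×2,  (2; 1,1,1,1) ×3,  (2; 1,1,1,2),  (4; —),  (4; 1) ×2,  (5; 1) }


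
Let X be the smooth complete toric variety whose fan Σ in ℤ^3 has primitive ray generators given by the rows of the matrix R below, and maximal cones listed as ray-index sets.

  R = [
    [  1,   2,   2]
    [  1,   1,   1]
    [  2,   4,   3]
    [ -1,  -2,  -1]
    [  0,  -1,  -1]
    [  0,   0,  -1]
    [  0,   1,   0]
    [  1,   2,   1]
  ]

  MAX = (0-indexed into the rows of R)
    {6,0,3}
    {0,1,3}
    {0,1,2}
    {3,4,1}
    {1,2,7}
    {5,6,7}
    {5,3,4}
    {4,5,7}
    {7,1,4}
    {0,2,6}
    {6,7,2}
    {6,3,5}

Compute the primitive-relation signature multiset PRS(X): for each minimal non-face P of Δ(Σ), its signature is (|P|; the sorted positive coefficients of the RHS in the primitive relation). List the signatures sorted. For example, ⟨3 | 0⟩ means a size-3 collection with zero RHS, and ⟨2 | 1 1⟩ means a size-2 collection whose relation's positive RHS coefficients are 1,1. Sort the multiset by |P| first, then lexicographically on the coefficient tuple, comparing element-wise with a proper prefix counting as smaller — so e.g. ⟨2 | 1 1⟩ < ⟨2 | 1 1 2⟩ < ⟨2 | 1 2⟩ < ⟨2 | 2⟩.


The 10 primitive collections of Σ (r=8, n=3):

  {3,7}:  v_{3} + v_{7} = 0  so sig = ⟨2 | 0⟩
  {0,4}:  v_{0} + v_{4} = v_{1}  so sig = ⟨2 | 1⟩
  {0,5}:  v_{0} + v_{5} = v_{7}  so sig = ⟨2 | 1⟩
  {0,7}:  v_{0} + v_{7} = v_{2}  so sig = ⟨2 | 1⟩
  {1,6}:  v_{1} + v_{6} = v_{7}  so sig = ⟨2 | 1⟩
  {2,3}:  v_{2} + v_{3} = v_{0}  so sig = ⟨2 | 1⟩
  {4,6}:  v_{4} + v_{6} = v_{5}  so sig = ⟨2 | 1⟩
  {1,5}:  v_{1} + v_{5} = v_{4} + v_{7}  so sig = ⟨2 | 1 1⟩
  {2,4}:  v_{2} + v_{4} = v_{1} + v_{7}  so sig = ⟨2 | 1 1⟩
  {2,5}:  v_{2} + v_{5} = 2·v_{7}  so sig = ⟨2 | 2⟩

so the primitive-relation signature multiset is
    |P|=2: 10 collections, coeffs (), (1), (1), (1), (1), (1), (1), (1,1), (1,1), (2)


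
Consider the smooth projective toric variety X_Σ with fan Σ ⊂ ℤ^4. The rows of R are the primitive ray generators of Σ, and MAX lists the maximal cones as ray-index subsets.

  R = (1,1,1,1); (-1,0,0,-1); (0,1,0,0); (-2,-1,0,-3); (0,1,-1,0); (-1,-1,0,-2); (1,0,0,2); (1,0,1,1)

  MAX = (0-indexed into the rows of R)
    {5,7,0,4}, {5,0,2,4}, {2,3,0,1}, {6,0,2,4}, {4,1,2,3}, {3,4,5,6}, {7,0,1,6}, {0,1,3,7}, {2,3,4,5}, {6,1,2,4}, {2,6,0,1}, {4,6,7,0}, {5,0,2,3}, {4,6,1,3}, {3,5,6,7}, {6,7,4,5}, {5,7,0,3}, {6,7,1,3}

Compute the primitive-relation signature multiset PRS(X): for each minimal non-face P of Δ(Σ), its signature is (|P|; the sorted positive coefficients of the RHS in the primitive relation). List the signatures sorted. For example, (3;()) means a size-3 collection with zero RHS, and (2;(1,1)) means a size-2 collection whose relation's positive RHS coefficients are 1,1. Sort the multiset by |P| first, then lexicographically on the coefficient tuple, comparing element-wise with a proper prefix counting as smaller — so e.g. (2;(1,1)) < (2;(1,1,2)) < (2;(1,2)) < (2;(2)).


|primitive collections| = 10. Relations:

  P = {1,5}:  v_{1} + v_{5} = v_{3} ; sig = (2;(1))
  P = {2,7}:  v_{2} + v_{7} = v_{0} ; sig = (2;(1))
  P = {2,5,6}:  v_{2} + v_{5} + v_{6} = 0 ; sig = (3;())
  P = {0,5,6}:  v_{0} + v_{5} + v_{6} = v_{7} ; sig = (3;(1))
  P = {1,4,7}:  v_{1} + v_{4} + v_{7} = v_{2} ; sig = (3;(1))
  P = {2,3,6}:  v_{2} + v_{3} + v_{6} = v_{1} ; sig = (3;(1))
  P = {0,3,6}:  v_{0} + v_{3} + v_{6} = v_{1} + v_{7} ; sig = (3;(1,1))
  P = {3,4,7}:  v_{3} + v_{4} + v_{7} = v_{2} + v_{5} ; sig = (3;(1,1))
  P = {0,3,4}:  v_{0} + v_{3} + v_{4} = 2·v_{2} + v_{5} ; sig = (3;(1,2))
  P = {0,1,4}:  v_{0} + v_{1} + v_{4} = 2·v_{2} ; sig = (3;(2))

Sorted signature multiset PRS(X):
    |P|=2: 2 collections, coeffs (1), (1)
    |P|=3: 8 collections, coeffs (), (1), (1), (1), (1,1), (1,1), (1,2), (2)


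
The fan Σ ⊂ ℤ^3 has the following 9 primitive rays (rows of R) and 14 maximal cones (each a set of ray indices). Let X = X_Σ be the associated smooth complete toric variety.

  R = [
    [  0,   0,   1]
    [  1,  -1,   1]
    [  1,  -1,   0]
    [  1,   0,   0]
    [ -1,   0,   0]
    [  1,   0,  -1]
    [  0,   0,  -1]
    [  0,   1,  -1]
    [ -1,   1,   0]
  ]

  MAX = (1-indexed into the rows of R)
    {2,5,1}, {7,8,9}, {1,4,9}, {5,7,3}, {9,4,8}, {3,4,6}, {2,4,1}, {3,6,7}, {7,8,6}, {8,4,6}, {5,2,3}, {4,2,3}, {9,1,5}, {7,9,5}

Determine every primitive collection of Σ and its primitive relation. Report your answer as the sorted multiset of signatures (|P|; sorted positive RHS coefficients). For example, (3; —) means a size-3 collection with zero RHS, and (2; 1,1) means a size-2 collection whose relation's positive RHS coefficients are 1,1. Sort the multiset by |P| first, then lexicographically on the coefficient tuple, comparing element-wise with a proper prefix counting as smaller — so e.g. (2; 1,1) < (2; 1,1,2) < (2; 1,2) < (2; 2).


Primitive collections (15):

  • {1,7}:  v_{1} + v_{7} = 0  →  sig = (2; —)
  • {3,9}:  v_{3} + v_{9} = 0  →  sig = (2; —)
  • {4,5}:  v_{4} + v_{5} = 0  →  sig = (2; —)
  • {1,3}:  v_{1} + v_{3} = v_{2}  →  sig = (2; 1)
  • {1,6}:  v_{1} + v_{6} = v_{4}  →  sig = (2; 1)
  • {2,7}:  v_{2} + v_{7} = v_{3}  →  sig = (2; 1)
  • {2,8}:  v_{2} + v_{8} = v_{4}  →  sig = (2; 1)
  • {2,9}:  v_{2} + v_{9} = v_{1}  →  sig = (2; 1)
  • {3,8}:  v_{3} + v_{8} = v_{6}  →  sig = (2; 1)
  • {4,7}:  v_{4} + v_{7} = v_{6}  →  sig = (2; 1)
  • {5,6}:  v_{5} + v_{6} = v_{7}  →  sig = (2; 1)
  • {6,9}:  v_{6} + v_{9} = v_{8}  →  sig = (2; 1)
  • {1,8}:  v_{1} + v_{8} = v_{4} + v_{9}  →  sig = (2; 1,1)
  • {2,6}:  v_{2} + v_{6} = v_{3} + v_{4}  →  sig = (2; 1,1)
  • {5,8}:  v_{5} + v_{8} = v_{7} + v_{9}  →  sig = (2; 1,1)

Hence PRS(X_Σ) =
    |P|=2: 15 collections, coeffs (), (), (), (1), (1), (1), (1), (1), (1), (1), (1), (1), (1,1), (1,1), (1,1)


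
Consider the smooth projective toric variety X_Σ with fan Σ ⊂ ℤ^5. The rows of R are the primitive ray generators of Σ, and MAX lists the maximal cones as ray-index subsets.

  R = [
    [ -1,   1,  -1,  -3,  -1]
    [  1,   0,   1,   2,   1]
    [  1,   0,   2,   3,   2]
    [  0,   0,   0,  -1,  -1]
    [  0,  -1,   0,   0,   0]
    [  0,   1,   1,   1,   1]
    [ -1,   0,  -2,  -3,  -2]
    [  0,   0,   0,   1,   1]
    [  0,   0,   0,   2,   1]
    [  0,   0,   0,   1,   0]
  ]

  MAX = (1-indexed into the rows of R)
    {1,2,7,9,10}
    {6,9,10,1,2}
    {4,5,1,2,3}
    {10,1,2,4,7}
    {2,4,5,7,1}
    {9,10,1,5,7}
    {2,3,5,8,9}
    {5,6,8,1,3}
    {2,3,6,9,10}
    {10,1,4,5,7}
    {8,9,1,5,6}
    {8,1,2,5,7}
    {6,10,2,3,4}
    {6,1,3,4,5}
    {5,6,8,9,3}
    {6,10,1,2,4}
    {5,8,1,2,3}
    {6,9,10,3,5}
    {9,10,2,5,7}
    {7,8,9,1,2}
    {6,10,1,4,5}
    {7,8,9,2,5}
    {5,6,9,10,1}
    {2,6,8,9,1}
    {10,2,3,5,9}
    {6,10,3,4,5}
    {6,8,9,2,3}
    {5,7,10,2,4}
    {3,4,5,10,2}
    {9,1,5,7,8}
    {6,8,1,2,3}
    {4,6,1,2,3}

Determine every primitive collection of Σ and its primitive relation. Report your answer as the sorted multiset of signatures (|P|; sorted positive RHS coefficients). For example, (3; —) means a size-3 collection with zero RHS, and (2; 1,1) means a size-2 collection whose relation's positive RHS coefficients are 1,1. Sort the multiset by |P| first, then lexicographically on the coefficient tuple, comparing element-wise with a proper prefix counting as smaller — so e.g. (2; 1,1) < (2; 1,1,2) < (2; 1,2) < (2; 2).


Minimal non-faces — 10 found among 10 rays, 32 max cones:

  P={3,7}:  v_{3} + v_{7} = 0  ⟹  sig = (2; —)
  P={4,8}:  v_{4} + v_{8} = 0  ⟹  sig = (2; —)
  P={4,9}:  v_{4} + v_{9} = v_{10}  ⟹  sig = (2; 1)
  P={8,10}:  v_{8} + v_{10} = v_{9}  ⟹  sig = (2; 1)
  P={6,7}:  v_{6} + v_{7} = v_{1} + v_{10}  ⟹  sig = (2; 1,1)
  P={1,3,10}:  v_{1} + v_{3} + v_{10} = v_{6}  ⟹  sig = (3; 1)
  P={2,5,6}:  v_{2} + v_{5} + v_{6} = v_{3}  ⟹  sig = (3; 1)
  P={1,3,9}:  v_{1} + v_{3} + v_{9} = v_{6} + v_{8}  ⟹  sig = (3; 1,1)
  P={1,2,5,10}:  v_{1} + v_{2} + v_{5} + v_{10} = 0  ⟹  sig = (4; —)
  P={1,2,5,9}:  v_{1} + v_{2} + v_{5} + v_{9} = v_{8}  ⟹  sig = (4; 1)

Sorted signature multiset PRS(X):
    |P|=2: 5 collections, coeffs (), (), (1), (1), (1,1)
    |P|=3: 3 collections, coeffs (1), (1), (1,1)
    |P|=4: 2 collections, coeffs (), (1)


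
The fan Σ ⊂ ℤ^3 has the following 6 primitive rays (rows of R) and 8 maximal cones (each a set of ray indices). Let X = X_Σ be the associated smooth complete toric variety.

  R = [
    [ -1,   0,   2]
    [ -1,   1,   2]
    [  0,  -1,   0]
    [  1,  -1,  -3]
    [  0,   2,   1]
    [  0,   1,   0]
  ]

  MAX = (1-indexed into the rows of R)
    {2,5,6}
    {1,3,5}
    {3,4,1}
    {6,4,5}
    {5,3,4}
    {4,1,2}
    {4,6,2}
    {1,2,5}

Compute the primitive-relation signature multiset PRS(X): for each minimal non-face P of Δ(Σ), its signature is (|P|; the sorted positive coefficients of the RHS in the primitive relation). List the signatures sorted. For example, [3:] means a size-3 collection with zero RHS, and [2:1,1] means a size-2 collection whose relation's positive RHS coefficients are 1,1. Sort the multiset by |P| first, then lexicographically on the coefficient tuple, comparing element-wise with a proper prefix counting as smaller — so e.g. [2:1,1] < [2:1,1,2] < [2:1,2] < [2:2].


Δ(Σ) — 6 vertices, 5 min non-faces:

  {3,6}:  v_{3} + v_{6} = 0  ⟹  sig = [2:]
  {1,6}:  v_{1} + v_{6} = v_{2}  ⟹  sig = [2:1]
  {2,3}:  v_{2} + v_{3} = v_{1}  ⟹  sig = [2:1]
  {1,4,5}:  v_{1} + v_{4} + v_{5} = v_{6}  ⟹  sig = [3:1]
  {2,4,5}:  v_{2} + v_{4} + v_{5} = 2·v_{6}  ⟹  sig = [3:2]

Sorted signature multiset PRS(X):
    [2:]
    [2:1]
    [2:1]
    [3:1]
    [3:2]


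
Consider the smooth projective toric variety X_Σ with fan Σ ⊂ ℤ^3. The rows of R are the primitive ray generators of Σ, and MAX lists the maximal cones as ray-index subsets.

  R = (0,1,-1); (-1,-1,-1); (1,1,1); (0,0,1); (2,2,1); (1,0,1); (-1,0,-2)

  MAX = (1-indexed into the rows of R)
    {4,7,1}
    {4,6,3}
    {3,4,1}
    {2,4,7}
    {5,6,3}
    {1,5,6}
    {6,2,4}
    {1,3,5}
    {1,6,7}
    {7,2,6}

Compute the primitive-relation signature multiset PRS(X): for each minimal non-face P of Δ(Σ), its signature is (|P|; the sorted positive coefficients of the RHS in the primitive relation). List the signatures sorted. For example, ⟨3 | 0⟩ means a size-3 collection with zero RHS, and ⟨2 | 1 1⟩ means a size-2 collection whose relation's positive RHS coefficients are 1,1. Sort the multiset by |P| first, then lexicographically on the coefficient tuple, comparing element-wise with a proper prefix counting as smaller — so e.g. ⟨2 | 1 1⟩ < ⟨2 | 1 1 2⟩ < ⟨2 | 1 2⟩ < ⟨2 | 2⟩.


Σ has 9 primitive collections:

  {2,3}:  v_{2} + v_{3} = 0 — sig = ⟨2 | 0⟩
  {1,2}:  v_{1} + v_{2} = v_{7} — sig = ⟨2 | 1⟩
  {3,7}:  v_{3} + v_{7} = v_{1} — sig = ⟨2 | 1⟩
  {2,5}:  v_{2} + v_{5} = v_{1} + v_{6} — sig = ⟨2 | 1 1⟩
  {5,7}:  v_{5} + v_{7} = 2·v_{1} + v_{6} — sig = ⟨2 | 1 2⟩
  {4,5}:  v_{4} + v_{5} = 2·v_{3} — sig = ⟨2 | 2⟩
  {4,6,7}:  v_{4} + v_{6} + v_{7} = 0 — sig = ⟨3 | 0⟩
  {1,3,6}:  v_{1} + v_{3} + v_{6} = v_{5} — sig = ⟨3 | 1⟩
  {1,4,6}:  v_{1} + v_{4} + v_{6} = v_{3} — sig = ⟨3 | 1⟩

Sorted signature multiset PRS(X):
{ ⟨2 | 0⟩,  ⟨2 | 1⟩ ×2,  ⟨2 | 1 1⟩,  ⟨2 | 1 2⟩,  ⟨2 | 2⟩,  ⟨3 | 0⟩,  ⟨3 | 1⟩ ×2 }


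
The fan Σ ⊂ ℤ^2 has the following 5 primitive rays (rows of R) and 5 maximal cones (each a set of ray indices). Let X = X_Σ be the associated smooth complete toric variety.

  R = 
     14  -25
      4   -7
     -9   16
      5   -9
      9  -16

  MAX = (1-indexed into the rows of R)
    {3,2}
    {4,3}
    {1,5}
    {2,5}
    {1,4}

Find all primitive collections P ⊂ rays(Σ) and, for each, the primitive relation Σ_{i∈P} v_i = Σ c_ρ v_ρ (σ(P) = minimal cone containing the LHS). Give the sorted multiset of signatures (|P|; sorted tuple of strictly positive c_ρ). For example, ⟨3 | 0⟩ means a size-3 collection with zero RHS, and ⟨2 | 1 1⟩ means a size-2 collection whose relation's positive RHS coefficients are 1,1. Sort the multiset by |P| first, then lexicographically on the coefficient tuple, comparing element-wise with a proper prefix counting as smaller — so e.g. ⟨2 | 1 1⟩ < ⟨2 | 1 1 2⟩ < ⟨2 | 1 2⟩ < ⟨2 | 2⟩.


Σ has 5 primitive collections:

  • {3,5}:  v_{3} + v_{5} = 0  so sig = ⟨2 | 0⟩
  • {1,3}:  v_{1} + v_{3} = v_{4}  so sig = ⟨2 | 1⟩
  • {2,4}:  v_{2} + v_{4} = v_{5}  so sig = ⟨2 | 1⟩
  • {4,5}:  v_{4} + v_{5} = v_{1}  so sig = ⟨2 | 1⟩
  • {1,2}:  v_{1} + v_{2} = 2·v_{5}  so sig = ⟨2 | 2⟩

so the primitive-relation signature multiset is
    ⟨2 | 0⟩
    ⟨2 | 1⟩
    ⟨2 | 1⟩
    ⟨2 | 1⟩
    ⟨2 | 2⟩


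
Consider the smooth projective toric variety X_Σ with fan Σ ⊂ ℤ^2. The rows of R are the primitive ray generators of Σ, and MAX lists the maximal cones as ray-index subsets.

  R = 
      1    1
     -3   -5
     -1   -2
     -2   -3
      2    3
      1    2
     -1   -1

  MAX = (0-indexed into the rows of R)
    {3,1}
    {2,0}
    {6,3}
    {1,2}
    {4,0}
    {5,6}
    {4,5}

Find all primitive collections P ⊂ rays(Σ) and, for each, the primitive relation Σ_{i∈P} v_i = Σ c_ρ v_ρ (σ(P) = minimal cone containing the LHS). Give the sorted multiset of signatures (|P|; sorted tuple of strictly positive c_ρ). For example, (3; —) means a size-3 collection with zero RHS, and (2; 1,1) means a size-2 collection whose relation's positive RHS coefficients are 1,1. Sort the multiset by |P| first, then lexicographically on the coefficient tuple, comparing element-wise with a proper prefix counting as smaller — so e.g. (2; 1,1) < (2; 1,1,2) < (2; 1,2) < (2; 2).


Minimal non-faces — 14 found among 7 rays, 7 max cones:

  P={0,6}:  v_{0} + v_{6} = 0 ; sig = (2; —)
  P={2,5}:  v_{2} + v_{5} = 0 ; sig = (2; —)
  P={3,4}:  v_{3} + v_{4} = 0 ; sig = (2; —)
  P={0,3}:  v_{0} + v_{3} = v_{2} ; sig = (2; 1)
  P={0,5}:  v_{0} + v_{5} = v_{4} ; sig = (2; 1)
  P={1,4}:  v_{1} + v_{4} = v_{2} ; sig = (2; 1)
  P={1,5}:  v_{1} + v_{5} = v_{3} ; sig = (2; 1)
  P={2,3}:  v_{2} + v_{3} = v_{1} ; sig = (2; 1)
  P={2,4}:  v_{2} + v_{4} = v_{0} ; sig = (2; 1)
  P={2,6}:  v_{2} + v_{6} = v_{3} ; sig = (2; 1)
  P={3,5}:  v_{3} + v_{5} = v_{6} ; sig = (2; 1)
  P={4,6}:  v_{4} + v_{6} = v_{5} ; sig = (2; 1)
  P={0,1}:  v_{0} + v_{1} = 2·v_{2} ; sig = (2; 2)
  P={1,6}:  v_{1} + v_{6} = 2·v_{3} ; sig = (2; 2)

Sorted signature multiset PRS(X):
[(2; —), (2; —), (2; —), (2; 1), (2; 1), (2; 1), (2; 1), (2; 1), (2; 1), (2; 1), (2; 1), (2; 1), (2; 2), (2; 2)]


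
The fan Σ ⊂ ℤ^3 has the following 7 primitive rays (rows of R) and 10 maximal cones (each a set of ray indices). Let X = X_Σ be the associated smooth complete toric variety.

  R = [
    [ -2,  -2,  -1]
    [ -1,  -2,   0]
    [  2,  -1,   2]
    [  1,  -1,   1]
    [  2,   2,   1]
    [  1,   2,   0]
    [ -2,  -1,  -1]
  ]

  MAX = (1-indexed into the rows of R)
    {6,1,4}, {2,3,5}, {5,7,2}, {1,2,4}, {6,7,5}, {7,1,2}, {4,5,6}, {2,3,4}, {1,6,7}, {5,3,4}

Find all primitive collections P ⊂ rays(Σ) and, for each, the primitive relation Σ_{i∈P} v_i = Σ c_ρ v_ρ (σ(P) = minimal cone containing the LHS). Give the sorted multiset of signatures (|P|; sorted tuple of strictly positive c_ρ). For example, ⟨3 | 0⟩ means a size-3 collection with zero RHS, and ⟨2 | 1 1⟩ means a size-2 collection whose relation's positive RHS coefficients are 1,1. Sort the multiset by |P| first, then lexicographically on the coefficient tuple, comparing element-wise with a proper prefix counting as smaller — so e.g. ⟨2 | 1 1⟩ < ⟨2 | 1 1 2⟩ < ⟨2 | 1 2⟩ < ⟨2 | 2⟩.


Primitive collections (7):

  P = {1,5}:  v_{1} + v_{5} = 0 — sig = ⟨2 | 0⟩
  P = {2,6}:  v_{2} + v_{6} = 0 — sig = ⟨2 | 0⟩
  P = {4,7}:  v_{4} + v_{7} = v_{2} — sig = ⟨2 | 1⟩
  P = {1,3}:  v_{1} + v_{3} = v_{2} + v_{4} — sig = ⟨2 | 1 1⟩
  P = {3,6}:  v_{3} + v_{6} = v_{4} + v_{5} — sig = ⟨2 | 1 1⟩
  P = {3,7}:  v_{3} + v_{7} = 2·v_{2} + v_{5} — sig = ⟨2 | 1 2⟩
  P = {2,4,5}:  v_{2} + v_{4} + v_{5} = v_{3} — sig = ⟨3 | 1⟩

Hence PRS(X_Σ) =
    ⟨2 | 0⟩
    ⟨2 | 0⟩
    ⟨2 | 1⟩
    ⟨2 | 1 1⟩
    ⟨2 | 1 1⟩
    ⟨2 | 1 2⟩
    ⟨3 | 1⟩


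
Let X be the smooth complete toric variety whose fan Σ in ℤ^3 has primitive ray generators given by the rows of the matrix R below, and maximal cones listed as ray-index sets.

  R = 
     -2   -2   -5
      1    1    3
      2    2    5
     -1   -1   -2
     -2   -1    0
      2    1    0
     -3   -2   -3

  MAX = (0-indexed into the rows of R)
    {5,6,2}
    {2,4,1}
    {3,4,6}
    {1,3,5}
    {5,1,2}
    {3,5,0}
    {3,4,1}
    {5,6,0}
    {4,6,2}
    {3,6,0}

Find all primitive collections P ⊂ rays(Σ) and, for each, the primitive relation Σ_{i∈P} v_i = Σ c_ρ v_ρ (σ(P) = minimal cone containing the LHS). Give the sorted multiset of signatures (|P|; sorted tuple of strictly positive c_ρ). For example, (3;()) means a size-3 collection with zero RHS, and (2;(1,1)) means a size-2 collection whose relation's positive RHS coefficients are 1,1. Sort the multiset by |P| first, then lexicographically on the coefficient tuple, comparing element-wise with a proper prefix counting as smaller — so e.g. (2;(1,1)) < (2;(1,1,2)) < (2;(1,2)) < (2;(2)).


7 minimal non-faces of Δ(Σ) (on 7 rays):

  • {0,2}:  v_{0} + v_{2} = 0  →  sig = (2;())
  • {4,5}:  v_{4} + v_{5} = 0  →  sig = (2;())
  • {0,1}:  v_{0} + v_{1} = v_{3}  →  sig = (2;(1))
  • {1,6}:  v_{1} + v_{6} = v_{4}  →  sig = (2;(1))
  • {2,3}:  v_{2} + v_{3} = v_{1}  →  sig = (2;(1))
  • {0,4}:  v_{0} + v_{4} = v_{3} + v_{6}  →  sig = (2;(1,1))
  • {3,5,6}:  v_{3} + v_{5} + v_{6} = v_{0}  →  sig = (3;(1))

Sorted signature multiset PRS(X):
[(2;()), (2;()), (2;(1)), (2;(1)), (2;(1)), (2;(1,1)), (3;(1))]


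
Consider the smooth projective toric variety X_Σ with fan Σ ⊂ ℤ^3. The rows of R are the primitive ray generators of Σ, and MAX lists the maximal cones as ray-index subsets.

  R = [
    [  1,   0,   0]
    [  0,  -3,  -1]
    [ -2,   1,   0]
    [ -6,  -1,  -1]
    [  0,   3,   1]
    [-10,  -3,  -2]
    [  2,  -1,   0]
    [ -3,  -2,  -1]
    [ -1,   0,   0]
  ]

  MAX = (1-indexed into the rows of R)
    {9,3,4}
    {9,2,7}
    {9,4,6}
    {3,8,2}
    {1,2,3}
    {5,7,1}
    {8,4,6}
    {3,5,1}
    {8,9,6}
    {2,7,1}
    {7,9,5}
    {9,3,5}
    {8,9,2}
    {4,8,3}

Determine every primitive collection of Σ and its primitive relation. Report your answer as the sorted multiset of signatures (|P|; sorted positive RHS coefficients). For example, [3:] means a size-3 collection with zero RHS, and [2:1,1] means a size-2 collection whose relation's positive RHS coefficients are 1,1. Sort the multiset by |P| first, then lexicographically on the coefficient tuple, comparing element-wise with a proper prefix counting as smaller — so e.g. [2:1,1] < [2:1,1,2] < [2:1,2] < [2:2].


18 minimal non-faces of Δ(Σ) (on 9 rays):

  • {1,9}:  v_{1} + v_{9} = 0  so sig = [2:]
  • {2,5}:  v_{2} + v_{5} = 0  so sig = [2:]
  • {3,7}:  v_{3} + v_{7} = 0  so sig = [2:]
  • {1,4}:  v_{1} + v_{4} = v_{3} + v_{8}  so sig = [2:1,1]
  • {1,6}:  v_{1} + v_{6} = v_{4} + v_{8}  so sig = [2:1,1]
  • {1,8}:  v_{1} + v_{8} = v_{2} + v_{3}  so sig = [2:1,1]
  • {4,7}:  v_{4} + v_{7} = v_{8} + v_{9}  so sig = [2:1,1]
  • {5,8}:  v_{5} + v_{8} = v_{3} + v_{9}  so sig = [2:1,1]
  • {7,8}:  v_{7} + v_{8} = v_{2} + v_{9}  so sig = [2:1,1]
  • {5,6}:  v_{5} + v_{6} = v_{3} + v_{4} + 2·v_{9}  so sig = [2:1,1,2]
  • {2,6}:  v_{2} + v_{6} = 3·v_{8} + v_{9}  so sig = [2:1,3]
  • {2,4}:  v_{2} + v_{4} = 2·v_{8}  so sig = [2:2]
  • {3,6}:  v_{3} + v_{6} = 2·v_{4}  so sig = [2:2]
  • {4,5}:  v_{4} + v_{5} = 2·v_{3} + 2·v_{9}  so sig = [2:2,2]
  • {6,7}:  v_{6} + v_{7} = 2·v_{8} + 2·v_{9}  so sig = [2:2,2]
  • {2,3,9}:  v_{2} + v_{3} + v_{9} = v_{8}  so sig = [3:1]
  • {3,8,9}:  v_{3} + v_{8} + v_{9} = v_{4}  so sig = [3:1]
  • {4,8,9}:  v_{4} + v_{8} + v_{9} = v_{6}  so sig = [3:1]

Sorted signature multiset PRS(X):
    [2:]
    [2:]
    [2:]
    [2:1,1]
    [2:1,1]
    [2:1,1]
    [2:1,1]
    [2:1,1]
    [2:1,1]
    [2:1,1,2]
    [2:1,3]
    [2:2]
    [2:2]
    [2:2,2]
    [2:2,2]
    [3:1]
    [3:1]
    [3:1]


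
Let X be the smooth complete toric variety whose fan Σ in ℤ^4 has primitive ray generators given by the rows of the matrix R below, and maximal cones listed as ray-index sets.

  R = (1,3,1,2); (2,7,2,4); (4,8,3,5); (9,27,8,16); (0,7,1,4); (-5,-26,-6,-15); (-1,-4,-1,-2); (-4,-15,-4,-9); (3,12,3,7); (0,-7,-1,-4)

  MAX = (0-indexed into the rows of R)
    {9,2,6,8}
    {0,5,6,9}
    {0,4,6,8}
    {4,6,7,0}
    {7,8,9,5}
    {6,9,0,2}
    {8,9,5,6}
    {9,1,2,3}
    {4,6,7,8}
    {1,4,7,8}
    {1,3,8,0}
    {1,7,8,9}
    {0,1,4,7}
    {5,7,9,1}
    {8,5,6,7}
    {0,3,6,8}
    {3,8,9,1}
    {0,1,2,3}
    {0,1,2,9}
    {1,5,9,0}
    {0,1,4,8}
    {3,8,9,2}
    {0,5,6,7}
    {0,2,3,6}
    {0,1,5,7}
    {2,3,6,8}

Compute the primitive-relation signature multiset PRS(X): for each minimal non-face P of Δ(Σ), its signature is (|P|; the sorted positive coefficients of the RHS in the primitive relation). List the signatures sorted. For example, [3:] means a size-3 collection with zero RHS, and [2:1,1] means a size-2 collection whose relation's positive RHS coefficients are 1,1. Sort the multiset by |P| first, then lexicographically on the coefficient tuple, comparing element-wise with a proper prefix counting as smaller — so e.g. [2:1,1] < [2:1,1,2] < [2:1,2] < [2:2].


19 minimal non-faces of Δ(Σ) (on 10 rays):

  P={4,9}:  v_{4} + v_{9} = 0  ⇒ sig = [2:]
  P={1,6}:  v_{1} + v_{6} = v_{0}  ⇒ sig = [2:1]
  P={2,7}:  v_{2} + v_{7} = v_{9}  ⇒ sig = [2:1]
  P={2,4}:  v_{2} + v_{4} = v_{0} + v_{8}  ⇒ sig = [2:1,1]
  P={3,5}:  v_{3} + v_{5} = v_{2} + v_{9}  ⇒ sig = [2:1,1]
  P={4,5}:  v_{4} + v_{5} = v_{6} + v_{7}  ⇒ sig = [2:1,1]
  P={3,7}:  v_{3} + v_{7} = v_{1} + v_{8} + v_{9}  ⇒ sig = [2:1,1,1]
  P={3,4}:  v_{3} + v_{4} = v_{0} + v_{1} + 2·v_{8}  ⇒ sig = [2:1,1,2]
  P={2,5}:  v_{2} + v_{5} = v_{6} + 2·v_{9}  ⇒ sig = [2:1,2]
  P={0,7,8}:  v_{0} + v_{7} + v_{8} = 0  ⇒ sig = [3:]
  P={0,8,9}:  v_{0} + v_{8} + v_{9} = v_{2}  ⇒ sig = [3:1]
  P={1,2,8}:  v_{1} + v_{2} + v_{8} = v_{3}  ⇒ sig = [3:1]
  P={1,5,8}:  v_{1} + v_{5} + v_{8} = v_{9}  ⇒ sig = [3:1]
  P={6,7,9}:  v_{6} + v_{7} + v_{9} = v_{5}  ⇒ sig = [3:1]
  P={0,2,8}:  v_{0} + v_{2} + v_{8} = v_{3} + v_{6}  ⇒ sig = [3:1,1]
  P={0,5,8}:  v_{0} + v_{5} + v_{8} = v_{6} + v_{9}  ⇒ sig = [3:1,1]
  P={0,7,9}:  v_{0} + v_{7} + v_{9} = v_{1} + v_{5}  ⇒ sig = [3:1,1]
  P={0,3,9}:  v_{0} + v_{3} + v_{9} = v_{1} + 2·v_{2}  ⇒ sig = [3:1,2]
  P={3,6,9}:  v_{3} + v_{6} + v_{9} = 2·v_{2}  ⇒ sig = [3:2]

Signatures (|P|; sorted positive RHS coefficients), sorted:
    |P|=2: 9 collections, coeffs (), (1), (1), (1,1), (1,1), (1,1), (1,1,1), (1,1,2), (1,2)
    |P|=3: 10 collections, coeffs (), (1), (1), (1), (1), (1,1), (1,1), (1,1), (1,2), (2)


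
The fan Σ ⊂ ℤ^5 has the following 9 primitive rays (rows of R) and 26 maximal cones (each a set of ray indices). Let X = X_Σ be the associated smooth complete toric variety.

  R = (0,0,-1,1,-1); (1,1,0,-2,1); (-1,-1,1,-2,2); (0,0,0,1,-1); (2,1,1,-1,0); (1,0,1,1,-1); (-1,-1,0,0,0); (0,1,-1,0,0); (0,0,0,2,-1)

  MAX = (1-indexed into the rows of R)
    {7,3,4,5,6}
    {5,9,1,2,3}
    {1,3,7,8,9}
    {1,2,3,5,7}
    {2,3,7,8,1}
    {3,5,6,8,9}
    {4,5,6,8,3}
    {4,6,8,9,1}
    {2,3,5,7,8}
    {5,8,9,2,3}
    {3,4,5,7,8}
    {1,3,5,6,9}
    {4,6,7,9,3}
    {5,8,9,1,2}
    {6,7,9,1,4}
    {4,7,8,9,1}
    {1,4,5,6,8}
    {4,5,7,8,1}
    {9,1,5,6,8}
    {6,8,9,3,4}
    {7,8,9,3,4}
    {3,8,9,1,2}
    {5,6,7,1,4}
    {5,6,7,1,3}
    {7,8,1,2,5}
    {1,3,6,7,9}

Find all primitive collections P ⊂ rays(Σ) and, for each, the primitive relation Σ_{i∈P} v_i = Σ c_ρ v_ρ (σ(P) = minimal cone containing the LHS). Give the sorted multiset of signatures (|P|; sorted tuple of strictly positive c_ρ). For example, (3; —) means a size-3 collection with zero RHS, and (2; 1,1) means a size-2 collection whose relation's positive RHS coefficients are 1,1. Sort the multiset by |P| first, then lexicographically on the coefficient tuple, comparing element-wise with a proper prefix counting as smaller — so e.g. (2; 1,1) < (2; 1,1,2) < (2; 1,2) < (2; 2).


The 9 primitive collections of Σ (r=9, n=5):

  P = {2,6}:  v_{2} + v_{6} = v_{5}  ⇒ sig = (2; 1)
  P = {2,4}:  v_{2} + v_{4} = v_{5} + v_{7} + v_{8}  ⇒ sig = (2; 1,1,1)
  P = {2,7,9}:  v_{2} + v_{7} + v_{9} = 0  ⇒ sig = (3; —)
  P = {1,3,4}:  v_{1} + v_{3} + v_{4} = v_{7}  ⇒ sig = (3; 1)
  P = {5,7,9}:  v_{5} + v_{7} + v_{9} = v_{6}  ⇒ sig = (3; 1)
  P = {6,7,8}:  v_{6} + v_{7} + v_{8} = v_{4}  ⇒ sig = (3; 1)
  P = {4,5,9}:  v_{4} + v_{5} + v_{9} = 2·v_{6} + v_{8}  ⇒ sig = (3; 1,2)
  P = {1,3,6,8}:  v_{1} + v_{3} + v_{6} + v_{8} = 0  ⇒ sig = (4; —)
  P = {1,3,5,8}:  v_{1} + v_{3} + v_{5} + v_{8} = v_{2}  ⇒ sig = (4; 1)

Signatures (|P|; sorted positive RHS coefficients), sorted:
    (2; 1)
    (2; 1,1,1)
    (3; —)
    (3; 1)
    (3; 1)
    (3; 1)
    (3; 1,2)
    (4; —)
    (4; 1)


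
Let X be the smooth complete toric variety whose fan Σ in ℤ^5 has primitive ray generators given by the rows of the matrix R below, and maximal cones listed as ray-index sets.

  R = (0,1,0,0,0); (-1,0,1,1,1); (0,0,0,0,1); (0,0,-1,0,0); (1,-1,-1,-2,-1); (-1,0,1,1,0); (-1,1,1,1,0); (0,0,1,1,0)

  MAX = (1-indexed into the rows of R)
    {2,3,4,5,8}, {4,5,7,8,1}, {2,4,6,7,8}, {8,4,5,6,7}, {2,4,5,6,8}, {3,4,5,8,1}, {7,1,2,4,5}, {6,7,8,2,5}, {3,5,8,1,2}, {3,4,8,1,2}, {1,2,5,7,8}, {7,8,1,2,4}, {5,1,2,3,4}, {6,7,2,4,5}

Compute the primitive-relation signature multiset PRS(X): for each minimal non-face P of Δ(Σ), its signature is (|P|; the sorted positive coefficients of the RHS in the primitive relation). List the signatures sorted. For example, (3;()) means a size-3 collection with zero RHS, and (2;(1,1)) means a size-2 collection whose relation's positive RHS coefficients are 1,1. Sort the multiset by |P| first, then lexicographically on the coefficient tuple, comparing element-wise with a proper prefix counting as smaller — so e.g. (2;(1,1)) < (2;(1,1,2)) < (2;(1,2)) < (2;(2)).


5 collections generate NE(X_Σ); each relation:

  • {1,6}:  v_{1} + v_{6} = v_{7}  so sig = (2;(1))
  • {3,6}:  v_{3} + v_{6} = v_{2}  so sig = (2;(1))
  • {3,7}:  v_{3} + v_{7} = v_{1} + v_{2}  so sig = (2;(1,1))
  • {1,2,4,5,8}:  v_{1} + v_{2} + v_{4} + v_{5} + v_{8} = 0  so sig = (5;())
  • {2,4,5,7,8}:  v_{2} + v_{4} + v_{5} + v_{7} + v_{8} = v_{6}  so sig = (5;(1))

so the primitive-relation signature multiset is
[(2;(1)), (2;(1)), (2;(1,1)), (5;()), (5;(1))]


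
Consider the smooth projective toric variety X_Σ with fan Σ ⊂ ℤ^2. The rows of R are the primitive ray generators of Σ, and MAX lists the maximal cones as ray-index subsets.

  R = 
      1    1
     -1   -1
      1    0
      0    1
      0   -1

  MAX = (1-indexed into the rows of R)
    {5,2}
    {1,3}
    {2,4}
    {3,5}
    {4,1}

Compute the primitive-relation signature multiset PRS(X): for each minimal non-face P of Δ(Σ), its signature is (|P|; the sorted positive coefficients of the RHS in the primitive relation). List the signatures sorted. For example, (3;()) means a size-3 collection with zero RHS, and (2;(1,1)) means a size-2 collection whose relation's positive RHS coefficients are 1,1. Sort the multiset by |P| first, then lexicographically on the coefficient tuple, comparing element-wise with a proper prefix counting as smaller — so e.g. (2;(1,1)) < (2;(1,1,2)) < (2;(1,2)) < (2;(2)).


|primitive collections| = 5. Relations:

  P={1,2}:  v_{1} + v_{2} = 0  ⟹  sig = (2;())
  P={4,5}:  v_{4} + v_{5} = 0  ⟹  sig = (2;())
  P={1,5}:  v_{1} + v_{5} = v_{3}  ⟹  sig = (2;(1))
  P={2,3}:  v_{2} + v_{3} = v_{5}  ⟹  sig = (2;(1))
  P={3,4}:  v_{3} + v_{4} = v_{1}  ⟹  sig = (2;(1))

so the primitive-relation signature multiset is
[(2;()), (2;()), (2;(1)), (2;(1)), (2;(1))]


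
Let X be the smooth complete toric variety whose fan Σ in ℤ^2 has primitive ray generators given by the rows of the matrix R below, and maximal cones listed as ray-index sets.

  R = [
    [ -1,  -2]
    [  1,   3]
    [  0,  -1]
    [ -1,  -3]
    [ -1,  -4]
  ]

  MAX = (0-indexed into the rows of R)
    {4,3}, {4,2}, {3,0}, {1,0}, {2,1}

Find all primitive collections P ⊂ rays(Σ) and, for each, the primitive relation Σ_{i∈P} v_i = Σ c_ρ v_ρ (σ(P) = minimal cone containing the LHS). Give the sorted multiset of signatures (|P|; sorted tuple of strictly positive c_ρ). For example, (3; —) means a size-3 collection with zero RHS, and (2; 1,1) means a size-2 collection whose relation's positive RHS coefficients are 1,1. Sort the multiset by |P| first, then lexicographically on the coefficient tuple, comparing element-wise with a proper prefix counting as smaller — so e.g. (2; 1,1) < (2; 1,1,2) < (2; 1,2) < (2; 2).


Minimal non-faces — 5 found among 5 rays, 5 max cones:

  {1,3}:  v_{1} + v_{3} = 0  →  sig = (2; —)
  {0,2}:  v_{0} + v_{2} = v_{3}  →  sig = (2; 1)
  {1,4}:  v_{1} + v_{4} = v_{2}  →  sig = (2; 1)
  {2,3}:  v_{2} + v_{3} = v_{4}  →  sig = (2; 1)
  {0,4}:  v_{0} + v_{4} = 2·v_{3}  →  sig = (2; 2)

so the primitive-relation signature multiset is
    (2; —)
    (2; 1)
    (2; 1)
    (2; 1)
    (2; 2)


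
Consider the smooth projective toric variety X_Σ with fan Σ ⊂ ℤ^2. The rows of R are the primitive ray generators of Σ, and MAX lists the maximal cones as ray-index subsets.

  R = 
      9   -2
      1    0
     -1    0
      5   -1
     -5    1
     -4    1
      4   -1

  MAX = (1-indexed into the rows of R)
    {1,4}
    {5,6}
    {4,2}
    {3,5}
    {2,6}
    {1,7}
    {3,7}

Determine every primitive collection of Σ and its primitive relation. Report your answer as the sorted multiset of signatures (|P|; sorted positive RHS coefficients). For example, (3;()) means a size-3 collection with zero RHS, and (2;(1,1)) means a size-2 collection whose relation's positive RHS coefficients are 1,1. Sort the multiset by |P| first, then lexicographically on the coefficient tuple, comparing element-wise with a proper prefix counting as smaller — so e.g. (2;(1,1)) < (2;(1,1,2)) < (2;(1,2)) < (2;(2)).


Σ has 14 primitive collections:

  • {2,3}:  v_{2} + v_{3} = 0  ⇒ sig = (2;())
  • {4,5}:  v_{4} + v_{5} = 0  ⇒ sig = (2;())
  • {6,7}:  v_{6} + v_{7} = 0  ⇒ sig = (2;())
  • {1,5}:  v_{1} + v_{5} = v_{7}  ⇒ sig = (2;(1))
  • {1,6}:  v_{1} + v_{6} = v_{4}  ⇒ sig = (2;(1))
  • {2,5}:  v_{2} + v_{5} = v_{6}  ⇒ sig = (2;(1))
  • {2,7}:  v_{2} + v_{7} = v_{4}  ⇒ sig = (2;(1))
  • {3,4}:  v_{3} + v_{4} = v_{7}  ⇒ sig = (2;(1))
  • {3,6}:  v_{3} + v_{6} = v_{5}  ⇒ sig = (2;(1))
  • {4,6}:  v_{4} + v_{6} = v_{2}  ⇒ sig = (2;(1))
  • {4,7}:  v_{4} + v_{7} = v_{1}  ⇒ sig = (2;(1))
  • {5,7}:  v_{5} + v_{7} = v_{3}  ⇒ sig = (2;(1))
  • {1,2}:  v_{1} + v_{2} = 2·v_{4}  ⇒ sig = (2;(2))
  • {1,3}:  v_{1} + v_{3} = 2·v_{7}  ⇒ sig = (2;(2))

Hence PRS(X_Σ) =
    (2;())
    (2;())
    (2;())
    (2;(1))
    (2;(1))
    (2;(1))
    (2;(1))
    (2;(1))
    (2;(1))
    (2;(1))
    (2;(1))
    (2;(1))
    (2;(2))
    (2;(2))


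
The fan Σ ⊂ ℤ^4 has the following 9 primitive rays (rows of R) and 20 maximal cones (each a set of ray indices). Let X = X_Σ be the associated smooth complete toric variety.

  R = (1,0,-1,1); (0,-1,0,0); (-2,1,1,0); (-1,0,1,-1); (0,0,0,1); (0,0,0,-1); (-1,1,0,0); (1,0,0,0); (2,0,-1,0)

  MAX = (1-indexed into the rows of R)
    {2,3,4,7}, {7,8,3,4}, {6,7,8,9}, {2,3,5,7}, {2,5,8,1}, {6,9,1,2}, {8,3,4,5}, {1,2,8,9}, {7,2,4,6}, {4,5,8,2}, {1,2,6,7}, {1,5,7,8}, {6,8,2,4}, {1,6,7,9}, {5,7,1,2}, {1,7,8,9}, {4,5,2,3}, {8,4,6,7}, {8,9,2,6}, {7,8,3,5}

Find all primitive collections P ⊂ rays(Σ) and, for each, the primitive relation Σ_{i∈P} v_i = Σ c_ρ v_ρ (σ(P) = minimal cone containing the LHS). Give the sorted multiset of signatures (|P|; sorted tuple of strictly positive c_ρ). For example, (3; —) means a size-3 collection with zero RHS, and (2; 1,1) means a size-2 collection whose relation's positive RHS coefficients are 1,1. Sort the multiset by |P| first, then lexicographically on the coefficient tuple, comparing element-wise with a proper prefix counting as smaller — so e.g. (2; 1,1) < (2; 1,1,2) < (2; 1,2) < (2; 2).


12 minimal non-faces of Δ(Σ) (on 9 rays):

  P={1,4}:  v_{1} + v_{4} = 0 ; sig = (2; —)
  P={5,6}:  v_{5} + v_{6} = 0 ; sig = (2; —)
  P={1,3}:  v_{1} + v_{3} = v_{5} + v_{7} ; sig = (2; 1,1)
  P={3,6}:  v_{3} + v_{6} = v_{4} + v_{7} ; sig = (2; 1,1)
  P={3,9}:  v_{3} + v_{9} = v_{7} + v_{8} ; sig = (2; 1,1)
  P={4,9}:  v_{4} + v_{9} = v_{6} + v_{8} ; sig = (2; 1,1)
  P={5,9}:  v_{5} + v_{9} = v_{1} + v_{8} ; sig = (2; 1,1)
  P={2,7,8}:  v_{2} + v_{7} + v_{8} = 0 ; sig = (3; —)
  P={1,6,8}:  v_{1} + v_{6} + v_{8} = v_{9} ; sig = (3; 1)
  P={4,5,7}:  v_{4} + v_{5} + v_{7} = v_{3} ; sig = (3; 1)
  P={2,3,8}:  v_{2} + v_{3} + v_{8} = v_{4} + v_{5} ; sig = (3; 1,1)
  P={2,7,9}:  v_{2} + v_{7} + v_{9} = v_{1} + v_{6} ; sig = (3; 1,1)

so the primitive-relation signature multiset is
    |P|=2: 7 collections, coeffs (), (), (1,1), (1,1), (1,1), (1,1), (1,1)
    |P|=3: 5 collections, coeffs (), (1), (1), (1,1), (1,1)


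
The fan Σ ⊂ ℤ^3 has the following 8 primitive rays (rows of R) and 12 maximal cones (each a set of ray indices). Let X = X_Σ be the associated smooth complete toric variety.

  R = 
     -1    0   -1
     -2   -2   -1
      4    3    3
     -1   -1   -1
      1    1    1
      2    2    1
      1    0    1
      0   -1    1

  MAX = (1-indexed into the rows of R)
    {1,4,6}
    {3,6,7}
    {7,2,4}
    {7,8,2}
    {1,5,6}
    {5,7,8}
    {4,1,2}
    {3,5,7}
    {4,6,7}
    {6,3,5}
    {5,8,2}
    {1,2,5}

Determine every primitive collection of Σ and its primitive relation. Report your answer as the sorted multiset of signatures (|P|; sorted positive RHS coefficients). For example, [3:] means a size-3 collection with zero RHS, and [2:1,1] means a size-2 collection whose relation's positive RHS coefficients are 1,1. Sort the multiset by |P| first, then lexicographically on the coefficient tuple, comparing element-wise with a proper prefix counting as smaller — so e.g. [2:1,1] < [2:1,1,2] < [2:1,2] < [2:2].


12 collections generate NE(X_Σ); each relation:

  P={1,7}:  v_{1} + v_{7} = 0  ⇒ sig = [2:]
  P={2,6}:  v_{2} + v_{6} = 0  ⇒ sig = [2:]
  P={4,5}:  v_{4} + v_{5} = 0  ⇒ sig = [2:]
  P={1,3}:  v_{1} + v_{3} = v_{5} + v_{6}  ⇒ sig = [2:1,1]
  P={1,8}:  v_{1} + v_{8} = v_{2} + v_{5}  ⇒ sig = [2:1,1]
  P={2,3}:  v_{2} + v_{3} = v_{5} + v_{7}  ⇒ sig = [2:1,1]
  P={3,4}:  v_{3} + v_{4} = v_{6} + v_{7}  ⇒ sig = [2:1,1]
  P={4,8}:  v_{4} + v_{8} = v_{2} + v_{7}  ⇒ sig = [2:1,1]
  P={6,8}:  v_{6} + v_{8} = v_{5} + v_{7}  ⇒ sig = [2:1,1]
  P={3,8}:  v_{3} + v_{8} = 2·v_{5} + 2·v_{7}  ⇒ sig = [2:2,2]
  P={2,5,7}:  v_{2} + v_{5} + v_{7} = v_{8}  ⇒ sig = [3:1]
  P={5,6,7}:  v_{5} + v_{6} + v_{7} = v_{3}  ⇒ sig = [3:1]

Signatures (|P|; sorted positive RHS coefficients), sorted:
    |P|=2: 10 collections, coeffs (), (), (), (1,1), (1,1), (1,1), (1,1), (1,1), (1,1), (2,2)
    |P|=3: 2 collections, coeffs (1), (1)


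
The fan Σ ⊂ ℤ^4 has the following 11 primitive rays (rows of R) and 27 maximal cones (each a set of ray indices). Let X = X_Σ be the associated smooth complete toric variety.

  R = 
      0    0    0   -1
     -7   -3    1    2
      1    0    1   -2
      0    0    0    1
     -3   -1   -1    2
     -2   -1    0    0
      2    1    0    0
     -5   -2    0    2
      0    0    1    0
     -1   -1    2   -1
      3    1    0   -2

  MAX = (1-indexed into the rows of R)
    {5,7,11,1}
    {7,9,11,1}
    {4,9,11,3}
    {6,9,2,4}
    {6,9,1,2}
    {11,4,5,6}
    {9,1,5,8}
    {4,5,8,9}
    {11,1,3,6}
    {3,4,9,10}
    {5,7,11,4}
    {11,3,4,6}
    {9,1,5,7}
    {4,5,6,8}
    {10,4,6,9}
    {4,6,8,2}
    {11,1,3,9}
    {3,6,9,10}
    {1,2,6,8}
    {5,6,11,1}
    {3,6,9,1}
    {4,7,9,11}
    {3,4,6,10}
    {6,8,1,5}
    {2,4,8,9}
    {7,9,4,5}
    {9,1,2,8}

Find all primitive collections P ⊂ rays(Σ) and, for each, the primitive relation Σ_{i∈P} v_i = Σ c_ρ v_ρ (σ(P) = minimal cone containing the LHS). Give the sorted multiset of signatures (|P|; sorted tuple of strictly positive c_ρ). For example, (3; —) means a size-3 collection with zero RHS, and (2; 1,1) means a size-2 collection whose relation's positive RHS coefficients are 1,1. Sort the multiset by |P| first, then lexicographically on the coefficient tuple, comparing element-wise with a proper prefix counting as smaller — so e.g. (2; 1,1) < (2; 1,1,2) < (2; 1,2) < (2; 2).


Δ(Σ) — 11 vertices, 22 min non-faces:

  • {1,4}:  v_{1} + v_{4} = 0  ⟹  sig = (2; —)
  • {6,7}:  v_{6} + v_{7} = 0  ⟹  sig = (2; —)
  • {3,5}:  v_{3} + v_{5} = v_{6}  ⟹  sig = (2; 1)
  • {8,11}:  v_{8} + v_{11} = v_{6}  ⟹  sig = (2; 1)
  • {2,7}:  v_{2} + v_{7} = v_{8} + v_{9}  ⟹  sig = (2; 1,1)
  • {3,7}:  v_{3} + v_{7} = v_{9} + v_{11}  ⟹  sig = (2; 1,1)
  • {7,8}:  v_{7} + v_{8} = v_{5} + v_{9}  ⟹  sig = (2; 1,1)
  • {1,10}:  v_{1} + v_{10} = v_{3} + v_{6} + v_{9}  ⟹  sig = (2; 1,1,1)
  • {7,10}:  v_{7} + v_{10} = v_{3} + v_{4} + v_{9}  ⟹  sig = (2; 1,1,1)
  • {5,10}:  v_{5} + v_{10} = v_{4} + 2·v_{6} + v_{9}  ⟹  sig = (2; 1,1,2)
  • {2,11}:  v_{2} + v_{11} = 2·v_{6} + v_{9}  ⟹  sig = (2; 1,2)
  • {3,8}:  v_{3} + v_{8} = 2·v_{6} + v_{9}  ⟹  sig = (2; 1,2)
  • {10,11}:  v_{10} + v_{11} = 2·v_{3} + v_{4}  ⟹  sig = (2; 1,2)
  • {8,10}:  v_{8} + v_{10} = v_{4} + 3·v_{6} + 2·v_{9}  ⟹  sig = (2; 1,2,3)
  • {2,10}:  v_{2} + v_{10} = v_{4} + 4·v_{6} + 3·v_{9}  ⟹  sig = (2; 1,3,4)
  • {2,5}:  v_{2} + v_{5} = 2·v_{8}  ⟹  sig = (2; 2)
  • {2,3}:  v_{2} + v_{3} = 3·v_{6} + 2·v_{9}  ⟹  sig = (2; 2,3)
  • {5,9,11}:  v_{5} + v_{9} + v_{11} = 0  ⟹  sig = (3; —)
  • {5,6,9}:  v_{5} + v_{6} + v_{9} = v_{8}  ⟹  sig = (3; 1)
  • {6,8,9}:  v_{6} + v_{8} + v_{9} = v_{2}  ⟹  sig = (3; 1)
  • {6,9,11}:  v_{6} + v_{9} + v_{11} = v_{3}  ⟹  sig = (3; 1)
  • {3,4,6,9}:  v_{3} + v_{4} + v_{6} + v_{9} = v_{10}  ⟹  sig = (4; 1)

Hence PRS(X_Σ) =
[(2; —), (2; —), (2; 1), (2; 1), (2; 1,1), (2; 1,1), (2; 1,1), (2; 1,1,1), (2; 1,1,1), (2; 1,1,2), (2; 1,2), (2; 1,2), (2; 1,2), (2; 1,2,3), (2; 1,3,4), (2; 2), (2; 2,3), (3; —), (3; 1), (3; 1), (3; 1), (4; 1)]
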